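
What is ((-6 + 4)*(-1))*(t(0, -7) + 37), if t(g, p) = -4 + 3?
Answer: 72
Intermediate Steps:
t(g, p) = -1
((-6 + 4)*(-1))*(t(0, -7) + 37) = ((-6 + 4)*(-1))*(-1 + 37) = -2*(-1)*36 = 2*36 = 72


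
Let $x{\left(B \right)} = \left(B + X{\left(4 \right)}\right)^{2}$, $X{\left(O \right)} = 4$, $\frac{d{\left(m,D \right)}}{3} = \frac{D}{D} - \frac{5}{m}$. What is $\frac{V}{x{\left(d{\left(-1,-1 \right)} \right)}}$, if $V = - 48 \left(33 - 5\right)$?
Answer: $- \frac{336}{121} \approx -2.7769$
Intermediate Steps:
$d{\left(m,D \right)} = 3 - \frac{15}{m}$ ($d{\left(m,D \right)} = 3 \left(\frac{D}{D} - \frac{5}{m}\right) = 3 \left(1 - \frac{5}{m}\right) = 3 - \frac{15}{m}$)
$V = -1344$ ($V = \left(-48\right) 28 = -1344$)
$x{\left(B \right)} = \left(4 + B\right)^{2}$ ($x{\left(B \right)} = \left(B + 4\right)^{2} = \left(4 + B\right)^{2}$)
$\frac{V}{x{\left(d{\left(-1,-1 \right)} \right)}} = - \frac{1344}{\left(4 - \left(-3 + \frac{15}{-1}\right)\right)^{2}} = - \frac{1344}{\left(4 + \left(3 - -15\right)\right)^{2}} = - \frac{1344}{\left(4 + \left(3 + 15\right)\right)^{2}} = - \frac{1344}{\left(4 + 18\right)^{2}} = - \frac{1344}{22^{2}} = - \frac{1344}{484} = \left(-1344\right) \frac{1}{484} = - \frac{336}{121}$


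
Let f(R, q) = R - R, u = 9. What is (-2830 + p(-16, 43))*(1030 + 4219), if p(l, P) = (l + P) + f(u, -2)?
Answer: -14712947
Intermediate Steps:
f(R, q) = 0
p(l, P) = P + l (p(l, P) = (l + P) + 0 = (P + l) + 0 = P + l)
(-2830 + p(-16, 43))*(1030 + 4219) = (-2830 + (43 - 16))*(1030 + 4219) = (-2830 + 27)*5249 = -2803*5249 = -14712947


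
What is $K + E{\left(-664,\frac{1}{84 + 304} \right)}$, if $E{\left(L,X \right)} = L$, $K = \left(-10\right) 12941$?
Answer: $-130074$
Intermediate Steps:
$K = -129410$
$K + E{\left(-664,\frac{1}{84 + 304} \right)} = -129410 - 664 = -130074$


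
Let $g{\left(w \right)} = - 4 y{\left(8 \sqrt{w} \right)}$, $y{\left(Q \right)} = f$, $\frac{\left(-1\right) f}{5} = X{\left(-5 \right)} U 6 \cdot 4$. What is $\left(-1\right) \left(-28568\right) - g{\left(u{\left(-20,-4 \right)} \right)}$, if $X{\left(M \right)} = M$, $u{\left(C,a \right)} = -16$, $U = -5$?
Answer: $16568$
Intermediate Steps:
$f = -3000$ ($f = - 5 - 5 \left(\left(-5\right) 6\right) 4 = - 5 \left(-5\right) \left(-30\right) 4 = - 5 \cdot 150 \cdot 4 = \left(-5\right) 600 = -3000$)
$y{\left(Q \right)} = -3000$
$g{\left(w \right)} = 12000$ ($g{\left(w \right)} = \left(-4\right) \left(-3000\right) = 12000$)
$\left(-1\right) \left(-28568\right) - g{\left(u{\left(-20,-4 \right)} \right)} = \left(-1\right) \left(-28568\right) - 12000 = 28568 - 12000 = 16568$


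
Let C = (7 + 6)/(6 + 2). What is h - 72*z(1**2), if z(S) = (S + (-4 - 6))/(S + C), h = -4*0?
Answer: 1728/7 ≈ 246.86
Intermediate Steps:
h = 0
C = 13/8 ≈ 1.6250
z(S) = (-10 + S)/(13/8 + S) (z(S) = (S + (-4 - 6))/(S + 13/8) = (S - 10)/(13/8 + S) = (-10 + S)/(13/8 + S))
h - 72*z(1**2) = 0 - 576*(-10 + 1**2)/(13 + 8*1**2) = 0 - 576*(-10 + 1)/(13 + 8*1) = 0 - 576*(-9)/(13 + 8) = 0 - 576*(-9)/21 = 0 - 72*(-24/7) = 0 + 1728/7 = 1728/7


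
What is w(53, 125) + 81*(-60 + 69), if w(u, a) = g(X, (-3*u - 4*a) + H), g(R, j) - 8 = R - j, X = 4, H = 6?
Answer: 1394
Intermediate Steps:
g(R, j) = 8 + R - j (g(R, j) = 8 + (R - j) = 8 + R - j)
w(u, a) = 6 + 3*u + 4*a (w(u, a) = 8 + 4 - ((-3*u - 4*a) + 6) = 8 + 4 - ((-4*a - 3*u) + 6) = 8 + 4 - (6 - 4*a - 3*u) = 8 + 4 + (-6 + 3*u + 4*a) = 6 + 3*u + 4*a)
w(53, 125) + 81*(-60 + 69) = (6 + 3*53 + 4*125) + 81*(-60 + 69) = (6 + 159 + 500) + 81*9 = 665 + 729 = 1394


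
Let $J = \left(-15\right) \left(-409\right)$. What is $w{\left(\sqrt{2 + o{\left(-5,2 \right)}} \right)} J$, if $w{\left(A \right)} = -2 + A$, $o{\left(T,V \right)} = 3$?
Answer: $-12270 + 6135 \sqrt{5} \approx 1448.3$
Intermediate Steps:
$J = 6135$
$w{\left(\sqrt{2 + o{\left(-5,2 \right)}} \right)} J = \left(-2 + \sqrt{2 + 3}\right) 6135 = \left(-2 + \sqrt{5}\right) 6135 = -12270 + 6135 \sqrt{5}$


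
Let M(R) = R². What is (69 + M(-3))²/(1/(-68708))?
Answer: -418019472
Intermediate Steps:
(69 + M(-3))²/(1/(-68708)) = (69 + (-3)²)²/(1/(-68708)) = (69 + 9)²/(-1/68708) = 78²*(-68708) = 6084*(-68708) = -418019472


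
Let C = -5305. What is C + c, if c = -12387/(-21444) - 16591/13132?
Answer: -62253956115/11733442 ≈ -5305.7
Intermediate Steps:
c = -8046305/11733442 (c = -12387*(-1/21444) - 16591*1/13132 = 4129/7148 - 16591/13132 = -8046305/11733442 ≈ -0.68576)
C + c = -5305 - 8046305/11733442 = -62253956115/11733442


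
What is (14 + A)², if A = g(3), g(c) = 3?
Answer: 289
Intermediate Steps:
A = 3
(14 + A)² = (14 + 3)² = 17² = 289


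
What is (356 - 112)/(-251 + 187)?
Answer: -61/16 ≈ -3.8125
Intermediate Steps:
(356 - 112)/(-251 + 187) = 244/(-64) = 244*(-1/64) = -61/16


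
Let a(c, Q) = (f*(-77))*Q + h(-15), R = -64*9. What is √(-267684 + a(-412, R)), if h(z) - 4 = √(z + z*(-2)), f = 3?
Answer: √(-134624 + √15) ≈ 366.91*I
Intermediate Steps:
h(z) = 4 + √(-z) (h(z) = 4 + √(z + z*(-2)) = 4 + √(z - 2*z) = 4 + √(-z))
R = -576
a(c, Q) = 4 + √15 - 231*Q (a(c, Q) = (3*(-77))*Q + (4 + √(-1*(-15))) = -231*Q + (4 + √15) = 4 + √15 - 231*Q)
√(-267684 + a(-412, R)) = √(-267684 + (4 + √15 - 231*(-576))) = √(-267684 + (4 + √15 + 133056)) = √(-267684 + (133060 + √15)) = √(-134624 + √15)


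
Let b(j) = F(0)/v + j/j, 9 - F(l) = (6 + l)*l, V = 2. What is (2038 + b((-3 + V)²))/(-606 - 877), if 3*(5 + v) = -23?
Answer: -77455/56354 ≈ -1.3744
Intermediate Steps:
v = -38/3 (v = -5 + (⅓)*(-23) = -5 - 23/3 = -38/3 ≈ -12.667)
F(l) = 9 - l*(6 + l) (F(l) = 9 - (6 + l)*l = 9 - l*(6 + l))
b(j) = 11/38 (b(j) = (9 - 1*0² - 6*0)/(-38/3) + j/j = (9 - 1*0 + 0)*(-3/38) + 1 = (9 + 0 + 0)*(-3/38) + 1 = 9*(-3/38) + 1 = -27/38 + 1 = 11/38)
(2038 + b((-3 + V)²))/(-606 - 877) = (2038 + 11/38)/(-606 - 877) = (77455/38)/(-1483) = (77455/38)*(-1/1483) = -77455/56354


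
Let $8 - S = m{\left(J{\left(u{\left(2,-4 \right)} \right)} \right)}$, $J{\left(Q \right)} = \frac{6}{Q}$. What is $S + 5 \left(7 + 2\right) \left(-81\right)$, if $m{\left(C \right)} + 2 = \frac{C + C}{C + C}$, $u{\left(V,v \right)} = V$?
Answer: $-3636$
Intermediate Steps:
$m{\left(C \right)} = -1$ ($m{\left(C \right)} = -2 + \frac{C + C}{C + C} = -2 + \frac{2 C}{2 C} = -2 + 2 C \frac{1}{2 C} = -2 + 1 = -1$)
$S = 9$ ($S = 8 - -1 = 8 + 1 = 9$)
$S + 5 \left(7 + 2\right) \left(-81\right) = 9 + 5 \left(7 + 2\right) \left(-81\right) = 9 + 5 \cdot 9 \left(-81\right) = 9 + 45 \left(-81\right) = 9 - 3645 = -3636$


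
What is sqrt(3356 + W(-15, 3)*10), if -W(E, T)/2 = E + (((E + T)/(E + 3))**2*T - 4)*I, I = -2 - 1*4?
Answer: 4*sqrt(221) ≈ 59.464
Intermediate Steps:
I = -6 (I = -2 - 4 = -6)
W(E, T) = -48 - 2*E + 12*T*(E + T)**2/(3 + E)**2 (W(E, T) = -2*(E + (((E + T)/(E + 3))**2*T - 4)*(-6)) = -2*(E + (((E + T)/(3 + E))**2*T - 4)*(-6)) = -2*(E + (((E + T)**2/(3 + E)**2)*T - 4)*(-6)) = -2*(E + (T*(E + T)**2/(3 + E)**2 - 4)*(-6)) = -2*(E + (-4 + T*(E + T)**2/(3 + E)**2)*(-6)) = -2*(E + (24 - 6*T*(E + T)**2/(3 + E)**2)) = -2*(24 + E - 6*T*(E + T)**2/(3 + E)**2) = -48 - 2*E + 12*T*(E + T)**2/(3 + E)**2)
sqrt(3356 + W(-15, 3)*10) = sqrt(3356 + (-48 - 2*(-15) + 12*3*(-15 + 3)**2/(3 - 15)**2)*10) = sqrt(3356 + (-48 + 30 + 12*3*(-12)**2/(-12)**2)*10) = sqrt(3356 + (-48 + 30 + 12*3*(1/144)*144)*10) = sqrt(3356 + (-48 + 30 + 36)*10) = sqrt(3356 + 18*10) = sqrt(3356 + 180) = sqrt(3536) = 4*sqrt(221)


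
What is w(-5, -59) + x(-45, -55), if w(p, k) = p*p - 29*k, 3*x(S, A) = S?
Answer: 1721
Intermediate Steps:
x(S, A) = S/3
w(p, k) = p² - 29*k
w(-5, -59) + x(-45, -55) = ((-5)² - 29*(-59)) + (⅓)*(-45) = (25 + 1711) - 15 = 1736 - 15 = 1721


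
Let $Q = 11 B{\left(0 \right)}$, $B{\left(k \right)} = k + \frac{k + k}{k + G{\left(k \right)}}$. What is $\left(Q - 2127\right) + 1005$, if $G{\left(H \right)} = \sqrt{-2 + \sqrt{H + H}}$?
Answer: $-1122$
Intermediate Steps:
$G{\left(H \right)} = \sqrt{-2 + \sqrt{2} \sqrt{H}}$ ($G{\left(H \right)} = \sqrt{-2 + \sqrt{2 H}} = \sqrt{-2 + \sqrt{2} \sqrt{H}}$)
$B{\left(k \right)} = k + \frac{2 k}{k + \sqrt{-2 + \sqrt{2} \sqrt{k}}}$ ($B{\left(k \right)} = k + \frac{k + k}{k + \sqrt{-2 + \sqrt{2} \sqrt{k}}} = k + \frac{2 k}{k + \sqrt{-2 + \sqrt{2} \sqrt{k}}}$)
$Q = 0$ ($Q = 11 \frac{0 \left(2 + 0 + \sqrt{-2 + \sqrt{2} \sqrt{0}}\right)}{0 + \sqrt{-2 + \sqrt{2} \sqrt{0}}} = 11 \frac{0 \left(2 + 0 + \sqrt{-2 + \sqrt{2} \cdot 0}\right)}{0 + \sqrt{-2 + \sqrt{2} \cdot 0}} = 11 \frac{0 \left(2 + 0 + \sqrt{-2 + 0}\right)}{0 + \sqrt{-2 + 0}} = 11 \frac{0 \left(2 + 0 + \sqrt{-2}\right)}{0 + \sqrt{-2}} = 11 \frac{0 \left(2 + 0 + i \sqrt{2}\right)}{0 + i \sqrt{2}} = 11 \frac{0 \left(2 + i \sqrt{2}\right)}{i \sqrt{2}} = 11 \cdot 0 \left(- \frac{i \sqrt{2}}{2}\right) \left(2 + i \sqrt{2}\right) = 11 \cdot 0 = 0$)
$\left(Q - 2127\right) + 1005 = \left(0 - 2127\right) + 1005 = -2127 + 1005 = -1122$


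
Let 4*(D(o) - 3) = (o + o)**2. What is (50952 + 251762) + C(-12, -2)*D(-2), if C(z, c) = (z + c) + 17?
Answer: 302735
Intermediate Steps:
D(o) = 3 + o**2 (D(o) = 3 + (o + o)**2/4 = 3 + (2*o)**2/4 = 3 + (4*o**2)/4 = 3 + o**2)
C(z, c) = 17 + c + z (C(z, c) = (c + z) + 17 = 17 + c + z)
(50952 + 251762) + C(-12, -2)*D(-2) = (50952 + 251762) + (17 - 2 - 12)*(3 + (-2)**2) = 302714 + 3*(3 + 4) = 302714 + 3*7 = 302714 + 21 = 302735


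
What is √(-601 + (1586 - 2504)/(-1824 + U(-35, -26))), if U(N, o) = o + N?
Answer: I*√2133757795/1885 ≈ 24.505*I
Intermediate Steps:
U(N, o) = N + o
√(-601 + (1586 - 2504)/(-1824 + U(-35, -26))) = √(-601 + (1586 - 2504)/(-1824 + (-35 - 26))) = √(-601 - 918/(-1824 - 61)) = √(-601 - 918/(-1885)) = √(-601 - 918*(-1/1885)) = √(-601 + 918/1885) = √(-1131967/1885) = I*√2133757795/1885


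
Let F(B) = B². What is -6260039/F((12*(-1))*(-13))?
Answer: -6260039/24336 ≈ -257.23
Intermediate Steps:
-6260039/F((12*(-1))*(-13)) = -6260039/(((12*(-1))*(-13))²) = -6260039/((-12*(-13))²) = -6260039/(156²) = -6260039/24336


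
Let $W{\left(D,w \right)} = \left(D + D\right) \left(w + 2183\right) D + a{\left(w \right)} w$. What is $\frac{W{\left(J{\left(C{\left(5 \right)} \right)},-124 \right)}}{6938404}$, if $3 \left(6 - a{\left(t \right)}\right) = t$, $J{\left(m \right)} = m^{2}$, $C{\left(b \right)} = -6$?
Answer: $\frac{56314}{73293} \approx 0.76834$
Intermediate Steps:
$a{\left(t \right)} = 6 - \frac{t}{3}$
$W{\left(D,w \right)} = w \left(6 - \frac{w}{3}\right) + 2 D^{2} \left(2183 + w\right)$ ($W{\left(D,w \right)} = \left(D + D\right) \left(w + 2183\right) D + \left(6 - \frac{w}{3}\right) w = 2 D \left(2183 + w\right) D + w \left(6 - \frac{w}{3}\right) = 2 D^{2} \left(2183 + w\right) + w \left(6 - \frac{w}{3}\right) = w \left(6 - \frac{w}{3}\right) + 2 D^{2} \left(2183 + w\right)$)
$\frac{W{\left(J{\left(C{\left(5 \right)} \right)},-124 \right)}}{6938404} = \frac{4366 \left(\left(-6\right)^{2}\right)^{2} + 2 \left(-124\right) \left(\left(-6\right)^{2}\right)^{2} - - \frac{124 \left(-18 - 124\right)}{3}}{6938404} = \left(4366 \cdot 36^{2} + 2 \left(-124\right) 36^{2} - \left(- \frac{124}{3}\right) \left(-142\right)\right) \frac{1}{6938404} = \left(4366 \cdot 1296 + 2 \left(-124\right) 1296 - \frac{17608}{3}\right) \frac{1}{6938404} = \left(5658336 - 321408 - \frac{17608}{3}\right) \frac{1}{6938404} = \frac{15993176}{3} \cdot \frac{1}{6938404} = \frac{56314}{73293}$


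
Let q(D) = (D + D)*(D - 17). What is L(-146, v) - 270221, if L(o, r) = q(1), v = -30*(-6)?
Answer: -270253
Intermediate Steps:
q(D) = 2*D*(-17 + D) (q(D) = (2*D)*(-17 + D) = 2*D*(-17 + D))
v = 180
L(o, r) = -32 (L(o, r) = 2*1*(-17 + 1) = 2*1*(-16) = -32)
L(-146, v) - 270221 = -32 - 270221 = -270253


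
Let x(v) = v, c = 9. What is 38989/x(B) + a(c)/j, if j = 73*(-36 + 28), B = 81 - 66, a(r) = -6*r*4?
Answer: 2846602/1095 ≈ 2599.6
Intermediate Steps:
a(r) = -24*r
B = 15
j = -584 (j = 73*(-8) = -584)
38989/x(B) + a(c)/j = 38989/15 - 24*9/(-584) = 38989*(1/15) - 216*(-1/584) = 38989/15 + 27/73 = 2846602/1095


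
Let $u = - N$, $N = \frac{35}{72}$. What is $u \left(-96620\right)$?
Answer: $\frac{845425}{18} \approx 46968.0$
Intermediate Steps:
$N = \frac{35}{72}$ ($N = 35 \cdot \frac{1}{72} = \frac{35}{72} \approx 0.48611$)
$u = - \frac{35}{72}$ ($u = \left(-1\right) \frac{35}{72} = - \frac{35}{72} \approx -0.48611$)
$u \left(-96620\right) = \left(- \frac{35}{72}\right) \left(-96620\right) = \frac{845425}{18}$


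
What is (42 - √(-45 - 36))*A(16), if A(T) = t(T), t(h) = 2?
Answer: 84 - 18*I ≈ 84.0 - 18.0*I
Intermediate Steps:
A(T) = 2
(42 - √(-45 - 36))*A(16) = (42 - √(-45 - 36))*2 = (42 - √(-81))*2 = (42 - 9*I)*2 = 84 - 18*I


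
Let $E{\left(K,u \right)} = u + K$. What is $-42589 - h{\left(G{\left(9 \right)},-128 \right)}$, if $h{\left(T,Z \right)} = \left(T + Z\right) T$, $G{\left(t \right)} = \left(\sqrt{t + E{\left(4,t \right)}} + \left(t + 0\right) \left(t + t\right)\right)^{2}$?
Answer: $-688892769 - 16978896 \sqrt{22} \approx -7.6853 \cdot 10^{8}$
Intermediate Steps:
$E{\left(K,u \right)} = K + u$
$G{\left(t \right)} = \left(\sqrt{4 + 2 t} + 2 t^{2}\right)^{2}$ ($G{\left(t \right)} = \left(\sqrt{t + \left(4 + t\right)} + \left(t + 0\right) \left(t + t\right)\right)^{2} = \left(\sqrt{4 + 2 t} + t 2 t\right)^{2} = \left(\sqrt{4 + 2 t} + 2 t^{2}\right)^{2}$)
$h{\left(T,Z \right)} = T \left(T + Z\right)$
$-42589 - h{\left(G{\left(9 \right)},-128 \right)} = -42589 - \left(2 \cdot 9^{2} + \sqrt{2} \sqrt{2 + 9}\right)^{2} \left(\left(2 \cdot 9^{2} + \sqrt{2} \sqrt{2 + 9}\right)^{2} - 128\right) = -42589 - \left(2 \cdot 81 + \sqrt{2} \sqrt{11}\right)^{2} \left(\left(2 \cdot 81 + \sqrt{2} \sqrt{11}\right)^{2} - 128\right) = -42589 - \left(162 + \sqrt{22}\right)^{2} \left(\left(162 + \sqrt{22}\right)^{2} - 128\right) = -42589 - \left(162 + \sqrt{22}\right)^{2} \left(-128 + \left(162 + \sqrt{22}\right)^{2}\right)$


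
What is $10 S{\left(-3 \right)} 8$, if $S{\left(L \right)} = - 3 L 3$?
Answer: $2160$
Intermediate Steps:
$S{\left(L \right)} = - 9 L$
$10 S{\left(-3 \right)} 8 = 10 \left(\left(-9\right) \left(-3\right)\right) 8 = 10 \cdot 27 \cdot 8 = 270 \cdot 8 = 2160$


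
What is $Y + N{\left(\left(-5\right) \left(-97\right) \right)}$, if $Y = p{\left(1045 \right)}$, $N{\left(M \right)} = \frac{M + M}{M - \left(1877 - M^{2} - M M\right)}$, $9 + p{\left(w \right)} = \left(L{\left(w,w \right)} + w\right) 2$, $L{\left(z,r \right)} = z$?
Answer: $\frac{978220944}{234529} \approx 4171.0$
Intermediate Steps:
$p{\left(w \right)} = -9 + 4 w$ ($p{\left(w \right)} = -9 + \left(w + w\right) 2 = -9 + 2 w 2 = -9 + 4 w$)
$N{\left(M \right)} = \frac{2 M}{-1877 + M + 2 M^{2}}$ ($N{\left(M \right)} = \frac{2 M}{M + \left(\left(M^{2} + M^{2}\right) - 1877\right)} = \frac{2 M}{M + \left(2 M^{2} - 1877\right)} = \frac{2 M}{M + \left(-1877 + 2 M^{2}\right)} = \frac{2 M}{-1877 + M + 2 M^{2}}$)
$Y = 4171$ ($Y = -9 + 4 \cdot 1045 = -9 + 4180 = 4171$)
$Y + N{\left(\left(-5\right) \left(-97\right) \right)} = 4171 + \frac{2 \left(\left(-5\right) \left(-97\right)\right)}{-1877 - -485 + 2 \left(\left(-5\right) \left(-97\right)\right)^{2}} = 4171 + 2 \cdot 485 \frac{1}{-1877 + 485 + 2 \cdot 485^{2}} = 4171 + 2 \cdot 485 \frac{1}{-1877 + 485 + 2 \cdot 235225} = 4171 + 2 \cdot 485 \frac{1}{-1877 + 485 + 470450} = 4171 + 2 \cdot 485 \cdot \frac{1}{469058} = 4171 + \frac{485}{234529} = \frac{978220944}{234529}$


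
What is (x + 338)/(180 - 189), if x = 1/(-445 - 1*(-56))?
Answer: -14609/389 ≈ -37.555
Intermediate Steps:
x = -1/389 (x = 1/(-445 + 56) = 1/(-389) = -1/389 ≈ -0.0025707)
(x + 338)/(180 - 189) = (-1/389 + 338)/(180 - 189) = (131481/389)/(-9) = (131481/389)*(-1/9) = -14609/389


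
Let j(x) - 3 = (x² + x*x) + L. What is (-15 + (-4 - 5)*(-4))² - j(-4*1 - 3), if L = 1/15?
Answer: 5099/15 ≈ 339.93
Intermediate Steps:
L = 1/15 ≈ 0.066667
j(x) = 46/15 + 2*x² (j(x) = 3 + ((x² + x*x) + 1/15) = 3 + ((x² + x²) + 1/15) = 3 + (2*x² + 1/15) = 3 + (1/15 + 2*x²) = 46/15 + 2*x²)
(-15 + (-4 - 5)*(-4))² - j(-4*1 - 3) = (-15 + (-4 - 5)*(-4))² - (46/15 + 2*(-4*1 - 3)²) = (-15 - 9*(-4))² - (46/15 + 2*(-4 - 3)²) = (-15 + 36)² - (46/15 + 2*(-7)²) = 21² - (46/15 + 2*49) = 441 - (46/15 + 98) = 441 - 1*1516/15 = 441 - 1516/15 = 5099/15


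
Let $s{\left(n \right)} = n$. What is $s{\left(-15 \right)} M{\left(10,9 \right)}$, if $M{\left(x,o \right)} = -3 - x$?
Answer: $195$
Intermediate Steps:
$s{\left(-15 \right)} M{\left(10,9 \right)} = - 15 \left(-3 - 10\right) = \left(-15\right) \left(-13\right) = 195$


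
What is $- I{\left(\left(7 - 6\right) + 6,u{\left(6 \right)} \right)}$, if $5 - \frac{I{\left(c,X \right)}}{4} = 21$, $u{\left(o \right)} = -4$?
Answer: $64$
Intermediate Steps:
$I{\left(c,X \right)} = -64$ ($I{\left(c,X \right)} = 20 - 84 = -64$)
$- I{\left(\left(7 - 6\right) + 6,u{\left(6 \right)} \right)} = \left(-1\right) \left(-64\right) = 64$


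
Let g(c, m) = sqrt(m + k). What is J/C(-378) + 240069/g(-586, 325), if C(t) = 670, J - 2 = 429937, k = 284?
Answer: 6417/10 + 80023*sqrt(609)/203 ≈ 10370.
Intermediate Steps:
J = 429939 (J = 2 + 429937 = 429939)
g(c, m) = sqrt(284 + m) (g(c, m) = sqrt(m + 284) = sqrt(284 + m))
J/C(-378) + 240069/g(-586, 325) = 429939/670 + 240069/(sqrt(284 + 325)) = 429939*(1/670) + 240069/(sqrt(609)) = 6417/10 + 240069*(sqrt(609)/609) = 6417/10 + 80023*sqrt(609)/203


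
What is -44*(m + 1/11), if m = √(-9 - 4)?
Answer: -4 - 44*I*√13 ≈ -4.0 - 158.64*I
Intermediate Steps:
m = I*√13 (m = √(-13) = I*√13 ≈ 3.6056*I)
-44*(m + 1/11) = -44*(I*√13 + 1/11) = -44*(1/11 + I*√13) = -4 - 44*I*√13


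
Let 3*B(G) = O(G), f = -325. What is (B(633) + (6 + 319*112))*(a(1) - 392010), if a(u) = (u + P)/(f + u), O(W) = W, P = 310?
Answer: -4565430200695/324 ≈ -1.4091e+10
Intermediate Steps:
B(G) = G/3
a(u) = (310 + u)/(-325 + u) (a(u) = (u + 310)/(-325 + u) = (310 + u)/(-325 + u))
(B(633) + (6 + 319*112))*(a(1) - 392010) = ((1/3)*633 + (6 + 319*112))*((310 + 1)/(-325 + 1) - 392010) = (211 + (6 + 35728))*(311/(-324) - 392010) = (211 + 35734)*(-1/324*311 - 392010) = 35945*(-311/324 - 392010) = 35945*(-127011551/324) = -4565430200695/324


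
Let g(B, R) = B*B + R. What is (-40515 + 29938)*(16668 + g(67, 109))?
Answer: -224930482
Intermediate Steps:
g(B, R) = R + B² (g(B, R) = B² + R = R + B²)
(-40515 + 29938)*(16668 + g(67, 109)) = (-40515 + 29938)*(16668 + (109 + 67²)) = -10577*(16668 + (109 + 4489)) = -10577*(16668 + 4598) = -10577*21266 = -224930482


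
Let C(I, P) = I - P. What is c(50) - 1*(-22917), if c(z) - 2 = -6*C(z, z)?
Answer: 22919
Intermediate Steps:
c(z) = 2 (c(z) = 2 - 6*(z - z) = 2 - 6*0 = 2 + 0 = 2)
c(50) - 1*(-22917) = 2 - 1*(-22917) = 2 + 22917 = 22919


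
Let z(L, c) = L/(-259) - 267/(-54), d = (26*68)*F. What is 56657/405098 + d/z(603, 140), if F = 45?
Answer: 150255071699989/4940980306 ≈ 30410.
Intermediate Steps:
d = 79560 (d = (26*68)*45 = 1768*45 = 79560)
z(L, c) = 89/18 - L/259 (z(L, c) = L*(-1/259) - 267*(-1/54) = -L/259 + 89/18 = 89/18 - L/259)
56657/405098 + d/z(603, 140) = 56657/405098 + 79560/(89/18 - 1/259*603) = 56657*(1/405098) + 79560/(89/18 - 603/259) = 56657/405098 + 79560/(12197/4662) = 56657/405098 + 79560*(4662/12197) = 56657/405098 + 370908720/12197 = 150255071699989/4940980306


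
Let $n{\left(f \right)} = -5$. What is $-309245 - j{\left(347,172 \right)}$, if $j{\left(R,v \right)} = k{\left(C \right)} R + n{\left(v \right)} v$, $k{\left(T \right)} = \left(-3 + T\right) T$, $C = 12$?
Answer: $-345861$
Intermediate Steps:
$k{\left(T \right)} = T \left(-3 + T\right)$
$j{\left(R,v \right)} = - 5 v + 108 R$ ($j{\left(R,v \right)} = 12 \left(-3 + 12\right) R - 5 v = 12 \cdot 9 R - 5 v = 108 R - 5 v = - 5 v + 108 R$)
$-309245 - j{\left(347,172 \right)} = -309245 - \left(\left(-5\right) 172 + 108 \cdot 347\right) = -309245 - \left(-860 + 37476\right) = -309245 - 36616 = -345861$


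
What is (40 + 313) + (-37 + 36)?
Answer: 352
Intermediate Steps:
(40 + 313) + (-37 + 36) = 353 - 1 = 352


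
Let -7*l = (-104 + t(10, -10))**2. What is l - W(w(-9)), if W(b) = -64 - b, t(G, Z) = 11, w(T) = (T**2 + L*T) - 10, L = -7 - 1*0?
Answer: -7263/7 ≈ -1037.6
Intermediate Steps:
L = -7 (L = -7 + 0 = -7)
w(T) = -10 + T**2 - 7*T (w(T) = (T**2 - 7*T) - 10 = -10 + T**2 - 7*T)
l = -8649/7 (l = -(-104 + 11)**2/7 = -1/7*(-93)**2 = -1/7*8649 = -8649/7 ≈ -1235.6)
l - W(w(-9)) = -8649/7 - (-64 - (-10 + (-9)**2 - 7*(-9))) = -8649/7 - (-64 - (-10 + 81 + 63)) = -8649/7 - (-64 - 1*134) = -8649/7 - (-64 - 134) = -8649/7 - 1*(-198) = -8649/7 + 198 = -7263/7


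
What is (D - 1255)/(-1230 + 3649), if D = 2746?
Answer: 1491/2419 ≈ 0.61637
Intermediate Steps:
(D - 1255)/(-1230 + 3649) = (2746 - 1255)/(-1230 + 3649) = 1491/2419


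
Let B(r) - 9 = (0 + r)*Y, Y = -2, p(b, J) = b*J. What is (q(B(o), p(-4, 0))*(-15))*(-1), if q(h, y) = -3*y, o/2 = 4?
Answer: 0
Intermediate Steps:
p(b, J) = J*b
o = 8 (o = 2*4 = 8)
B(r) = 9 - 2*r (B(r) = 9 + (0 + r)*(-2) = 9 + r*(-2) = 9 - 2*r)
(q(B(o), p(-4, 0))*(-15))*(-1) = (-0*(-4)*(-15))*(-1) = (-3*0*(-15))*(-1) = (0*(-15))*(-1) = 0*(-1) = 0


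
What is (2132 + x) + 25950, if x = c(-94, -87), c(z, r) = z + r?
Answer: 27901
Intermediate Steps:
c(z, r) = r + z
x = -181 (x = -87 - 94 = -181)
(2132 + x) + 25950 = (2132 - 181) + 25950 = 1951 + 25950 = 27901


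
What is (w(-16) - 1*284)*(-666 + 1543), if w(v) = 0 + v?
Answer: -263100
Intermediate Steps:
w(v) = v
(w(-16) - 1*284)*(-666 + 1543) = (-16 - 1*284)*(-666 + 1543) = (-16 - 284)*877 = -300*877 = -263100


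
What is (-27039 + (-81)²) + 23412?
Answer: 2934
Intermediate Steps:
(-27039 + (-81)²) + 23412 = (-27039 + 6561) + 23412 = -20478 + 23412 = 2934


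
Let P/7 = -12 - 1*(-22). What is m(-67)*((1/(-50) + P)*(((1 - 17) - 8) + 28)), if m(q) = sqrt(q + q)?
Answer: 6998*I*sqrt(134)/25 ≈ 3240.3*I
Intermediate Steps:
P = 70 (P = 7*(-12 - 1*(-22)) = 7*(-12 + 22) = 7*10 = 70)
m(q) = sqrt(2)*sqrt(q) (m(q) = sqrt(2*q) = sqrt(2)*sqrt(q))
m(-67)*((1/(-50) + P)*(((1 - 17) - 8) + 28)) = (sqrt(2)*sqrt(-67))*((1/(-50) + 70)*(((1 - 17) - 8) + 28)) = (sqrt(2)*(I*sqrt(67)))*((-1/50 + 70)*((-16 - 8) + 28)) = (I*sqrt(134))*(3499*(-24 + 28)/50) = (I*sqrt(134))*((3499/50)*4) = (I*sqrt(134))*(6998/25) = 6998*I*sqrt(134)/25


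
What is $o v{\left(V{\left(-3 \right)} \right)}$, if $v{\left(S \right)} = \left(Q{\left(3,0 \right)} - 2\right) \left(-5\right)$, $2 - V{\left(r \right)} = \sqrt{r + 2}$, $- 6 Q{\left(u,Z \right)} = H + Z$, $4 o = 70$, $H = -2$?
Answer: $\frac{875}{6} \approx 145.83$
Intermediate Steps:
$o = \frac{35}{2}$ ($o = \frac{1}{4} \cdot 70 = \frac{35}{2} \approx 17.5$)
$Q{\left(u,Z \right)} = \frac{1}{3} - \frac{Z}{6}$ ($Q{\left(u,Z \right)} = - \frac{-2 + Z}{6} = \frac{1}{3} - \frac{Z}{6}$)
$V{\left(r \right)} = 2 - \sqrt{2 + r}$ ($V{\left(r \right)} = 2 - \sqrt{r + 2} = 2 - \sqrt{2 + r}$)
$v{\left(S \right)} = \frac{25}{3}$ ($v{\left(S \right)} = \left(\left(\frac{1}{3} - 0\right) - 2\right) \left(-5\right) = \left(\left(\frac{1}{3} + 0\right) - 2\right) \left(-5\right) = \left(\frac{1}{3} - 2\right) \left(-5\right) = \left(- \frac{5}{3}\right) \left(-5\right) = \frac{25}{3}$)
$o v{\left(V{\left(-3 \right)} \right)} = \frac{35}{2} \cdot \frac{25}{3} = \frac{875}{6}$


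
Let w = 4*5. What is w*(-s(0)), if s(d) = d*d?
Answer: 0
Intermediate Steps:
s(d) = d**2
w = 20
w*(-s(0)) = 20*(-1*0**2) = 20*(-1*0) = 20*0 = 0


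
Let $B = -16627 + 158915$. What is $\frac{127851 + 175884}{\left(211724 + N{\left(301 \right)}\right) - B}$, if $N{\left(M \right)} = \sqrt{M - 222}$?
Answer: $\frac{7030047820}{1607119339} - \frac{101245 \sqrt{79}}{1607119339} \approx 4.3738$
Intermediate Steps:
$B = 142288$
$N{\left(M \right)} = \sqrt{-222 + M}$
$\frac{127851 + 175884}{\left(211724 + N{\left(301 \right)}\right) - B} = \frac{127851 + 175884}{\left(211724 + \sqrt{-222 + 301}\right) - 142288} = \frac{303735}{\left(211724 + \sqrt{79}\right) - 142288} = \frac{303735}{69436 + \sqrt{79}}$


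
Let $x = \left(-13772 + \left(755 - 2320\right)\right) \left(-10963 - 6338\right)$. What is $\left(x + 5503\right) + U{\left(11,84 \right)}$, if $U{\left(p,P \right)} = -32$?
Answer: $265350908$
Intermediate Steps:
$x = 265345437$ ($x = \left(-13772 + \left(755 - 2320\right)\right) \left(-17301\right) = \left(-13772 - 1565\right) \left(-17301\right) = \left(-15337\right) \left(-17301\right) = 265345437$)
$\left(x + 5503\right) + U{\left(11,84 \right)} = \left(265345437 + 5503\right) - 32 = 265350940 - 32 = 265350908$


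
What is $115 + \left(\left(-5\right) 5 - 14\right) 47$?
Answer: $-1718$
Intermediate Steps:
$115 + \left(\left(-5\right) 5 - 14\right) 47 = 115 + \left(-25 - 14\right) 47 = 115 - 1833 = -1718$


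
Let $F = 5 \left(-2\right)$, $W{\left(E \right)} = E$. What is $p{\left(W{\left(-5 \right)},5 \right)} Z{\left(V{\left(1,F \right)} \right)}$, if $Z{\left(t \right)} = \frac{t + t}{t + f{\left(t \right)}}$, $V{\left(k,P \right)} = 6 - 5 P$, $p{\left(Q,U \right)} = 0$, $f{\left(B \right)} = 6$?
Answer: $0$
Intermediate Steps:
$F = -10$
$Z{\left(t \right)} = \frac{2 t}{6 + t}$ ($Z{\left(t \right)} = \frac{t + t}{t + 6} = \frac{2 t}{6 + t}$)
$p{\left(W{\left(-5 \right)},5 \right)} Z{\left(V{\left(1,F \right)} \right)} = 0 \frac{2 \left(6 - -50\right)}{6 + \left(6 - -50\right)} = 0 \frac{2 \left(6 + 50\right)}{6 + \left(6 + 50\right)} = 0 \cdot 2 \cdot 56 \frac{1}{6 + 56} = 0 \cdot 2 \cdot 56 \cdot \frac{1}{62} = 0 \cdot \frac{56}{31} = 0$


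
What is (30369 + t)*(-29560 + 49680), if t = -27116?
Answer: 65450360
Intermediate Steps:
(30369 + t)*(-29560 + 49680) = (30369 - 27116)*(-29560 + 49680) = 3253*20120 = 65450360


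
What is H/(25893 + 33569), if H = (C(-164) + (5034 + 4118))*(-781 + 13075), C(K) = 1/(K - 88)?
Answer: 1575204949/832468 ≈ 1892.2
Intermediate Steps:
C(K) = 1/(-88 + K)
H = 1575204949/14 (H = (1/(-88 - 164) + (5034 + 4118))*(-781 + 13075) = (1/(-252) + 9152)*12294 = (-1/252 + 9152)*12294 = (2306303/252)*12294 = 1575204949/14 ≈ 1.1251e+8)
H/(25893 + 33569) = 1575204949/(14*(25893 + 33569)) = (1575204949/14)/59462 = (1575204949/14)*(1/59462) = 1575204949/832468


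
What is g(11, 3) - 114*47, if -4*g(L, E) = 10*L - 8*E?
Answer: -10759/2 ≈ -5379.5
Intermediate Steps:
g(L, E) = 2*E - 5*L/2 (g(L, E) = -(10*L - 8*E)/4 = -(-8*E + 10*L)/4 = 2*E - 5*L/2)
g(11, 3) - 114*47 = (2*3 - 5/2*11) - 114*47 = (6 - 55/2) - 5358 = -43/2 - 5358 = -10759/2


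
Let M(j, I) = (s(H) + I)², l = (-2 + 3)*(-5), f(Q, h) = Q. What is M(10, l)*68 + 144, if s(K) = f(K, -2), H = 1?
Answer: 1232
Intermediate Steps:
s(K) = K
l = -5 (l = 1*(-5) = -5)
M(j, I) = (1 + I)²
M(10, l)*68 + 144 = (1 - 5)²*68 + 144 = (-4)²*68 + 144 = 16*68 + 144 = 1088 + 144 = 1232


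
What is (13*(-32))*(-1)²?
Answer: -416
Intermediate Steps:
(13*(-32))*(-1)² = -416*1 = -416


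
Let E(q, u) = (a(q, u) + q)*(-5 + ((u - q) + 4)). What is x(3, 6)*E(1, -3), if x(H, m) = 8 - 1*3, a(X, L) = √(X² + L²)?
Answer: -25 - 25*√10 ≈ -104.06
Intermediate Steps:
a(X, L) = √(L² + X²)
x(H, m) = 5 (x(H, m) = 8 - 3 = 5)
E(q, u) = (q + √(q² + u²))*(-1 + u - q) (E(q, u) = (√(u² + q²) + q)*(-5 + ((u - q) + 4)) = (√(q² + u²) + q)*(-5 + (4 + u - q)) = (q + √(q² + u²))*(-1 + u - q))
x(3, 6)*E(1, -3) = 5*(-1*1 - 1*1² - √(1² + (-3)²) + 1*(-3) - 3*√(1² + (-3)²) - 1*1*√(1² + (-3)²)) = 5*(-1 - 1*1 - √(1 + 9) - 3 - 3*√(1 + 9) - 1*1*√(1 + 9)) = 5*(-1 - 1 - √10 - 3 - 3*√10 - 1*1*√10) = 5*(-1 - 1 - √10 - 3 - 3*√10 - √10) = 5*(-5 - 5*√10) = -25 - 25*√10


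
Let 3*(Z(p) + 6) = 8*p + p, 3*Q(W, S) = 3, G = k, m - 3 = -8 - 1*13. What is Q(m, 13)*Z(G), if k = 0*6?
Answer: -6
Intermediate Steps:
k = 0
m = -18 (m = 3 + (-8 - 1*13) = 3 + (-8 - 13) = 3 - 21 = -18)
G = 0
Q(W, S) = 1 (Q(W, S) = (⅓)*3 = 1)
Z(p) = -6 + 3*p (Z(p) = -6 + (8*p + p)/3 = -6 + (9*p)/3 = -6 + 3*p)
Q(m, 13)*Z(G) = 1*(-6 + 3*0) = 1*(-6 + 0) = 1*(-6) = -6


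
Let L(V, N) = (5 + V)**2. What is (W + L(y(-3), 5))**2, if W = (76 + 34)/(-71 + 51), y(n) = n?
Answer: 9/4 ≈ 2.2500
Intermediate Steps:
W = -11/2 (W = 110/(-20) = 110*(-1/20) = -11/2 ≈ -5.5000)
(W + L(y(-3), 5))**2 = (-11/2 + (5 - 3)**2)**2 = (-11/2 + 2**2)**2 = (-11/2 + 4)**2 = (-3/2)**2 = 9/4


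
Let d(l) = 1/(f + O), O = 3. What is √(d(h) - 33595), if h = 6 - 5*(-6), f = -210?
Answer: I*√159945818/69 ≈ 183.29*I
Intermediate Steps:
h = 36 (h = 6 + 30 = 36)
d(l) = -1/207 (d(l) = 1/(-210 + 3) = 1/(-207) = -1/207)
√(d(h) - 33595) = √(-1/207 - 33595) = √(-6954166/207) = I*√159945818/69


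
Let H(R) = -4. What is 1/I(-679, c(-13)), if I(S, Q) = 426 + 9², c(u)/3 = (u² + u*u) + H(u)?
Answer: 1/507 ≈ 0.0019724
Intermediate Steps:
c(u) = -12 + 6*u² (c(u) = 3*((u² + u*u) - 4) = 3*((u² + u²) - 4) = 3*(2*u² - 4) = 3*(-4 + 2*u²) = -12 + 6*u²)
I(S, Q) = 507 (I(S, Q) = 426 + 81 = 507)
1/I(-679, c(-13)) = 1/507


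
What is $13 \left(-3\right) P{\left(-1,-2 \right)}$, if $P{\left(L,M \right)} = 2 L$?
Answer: $78$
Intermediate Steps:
$13 \left(-3\right) P{\left(-1,-2 \right)} = 13 \left(-3\right) 2 \left(-1\right) = \left(-39\right) \left(-2\right) = 78$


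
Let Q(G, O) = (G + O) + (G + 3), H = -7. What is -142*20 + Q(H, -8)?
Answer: -2859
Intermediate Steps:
Q(G, O) = 3 + O + 2*G (Q(G, O) = (G + O) + (3 + G) = 3 + O + 2*G)
-142*20 + Q(H, -8) = -142*20 + (3 - 8 + 2*(-7)) = -2840 + (3 - 8 - 14) = -2840 - 19 = -2859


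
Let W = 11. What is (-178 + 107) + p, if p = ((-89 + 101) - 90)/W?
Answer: -859/11 ≈ -78.091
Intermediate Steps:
p = -78/11 (p = ((-89 + 101) - 90)/11 = (12 - 90)*(1/11) = -78*1/11 = -78/11 ≈ -7.0909)
(-178 + 107) + p = (-178 + 107) - 78/11 = -71 - 78/11 = -859/11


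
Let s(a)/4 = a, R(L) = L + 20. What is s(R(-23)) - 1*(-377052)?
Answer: 377040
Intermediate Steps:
R(L) = 20 + L
s(a) = 4*a
s(R(-23)) - 1*(-377052) = 4*(20 - 23) - 1*(-377052) = 4*(-3) + 377052 = -12 + 377052 = 377040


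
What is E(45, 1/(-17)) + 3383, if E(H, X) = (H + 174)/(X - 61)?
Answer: 1169277/346 ≈ 3379.4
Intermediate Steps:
E(H, X) = (174 + H)/(-61 + X)
E(45, 1/(-17)) + 3383 = (174 + 45)/(-61 + 1/(-17)) + 3383 = 219/(-61 - 1/17) + 3383 = 219/(-1038/17) + 3383 = -17/1038*219 + 3383 = -1241/346 + 3383 = 1169277/346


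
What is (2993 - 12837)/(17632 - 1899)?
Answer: -9844/15733 ≈ -0.62569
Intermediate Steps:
(2993 - 12837)/(17632 - 1899) = -9844/15733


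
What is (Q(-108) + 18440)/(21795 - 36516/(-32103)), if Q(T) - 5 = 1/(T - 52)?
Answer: 31580780499/37318474720 ≈ 0.84625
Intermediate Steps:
Q(T) = 5 + 1/(-52 + T) (Q(T) = 5 + 1/(T - 52) = 5 + 1/(-52 + T))
(Q(-108) + 18440)/(21795 - 36516/(-32103)) = ((-259 + 5*(-108))/(-52 - 108) + 18440)/(21795 - 36516/(-32103)) = ((-259 - 540)/(-160) + 18440)/(21795 - 36516*(-1/32103)) = (-1/160*(-799) + 18440)/(21795 + 12172/10701) = (799/160 + 18440)/(233240467/10701) = (2951199/160)*(10701/233240467) = 31580780499/37318474720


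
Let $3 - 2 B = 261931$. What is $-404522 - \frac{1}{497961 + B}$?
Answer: $- \frac{148458360435}{366997} \approx -4.0452 \cdot 10^{5}$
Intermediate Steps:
$B = -130964$ ($B = \frac{3}{2} - \frac{261931}{2} = -130964$)
$-404522 - \frac{1}{497961 + B} = -404522 - \frac{1}{497961 - 130964} = -404522 - \frac{1}{366997} = - \frac{148458360435}{366997}$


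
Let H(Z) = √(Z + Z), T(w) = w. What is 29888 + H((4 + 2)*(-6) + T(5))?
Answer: 29888 + I*√62 ≈ 29888.0 + 7.874*I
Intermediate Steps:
H(Z) = √2*√Z (H(Z) = √(2*Z) = √2*√Z)
29888 + H((4 + 2)*(-6) + T(5)) = 29888 + √2*√((4 + 2)*(-6) + 5) = 29888 + √2*√(6*(-6) + 5) = 29888 + √2*√(-36 + 5) = 29888 + √2*√(-31) = 29888 + √2*(I*√31) = 29888 + I*√62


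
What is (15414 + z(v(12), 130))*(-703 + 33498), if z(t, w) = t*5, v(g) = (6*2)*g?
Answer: 529114530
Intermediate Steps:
v(g) = 12*g
z(t, w) = 5*t
(15414 + z(v(12), 130))*(-703 + 33498) = (15414 + 5*(12*12))*(-703 + 33498) = (15414 + 5*144)*32795 = (15414 + 720)*32795 = 16134*32795 = 529114530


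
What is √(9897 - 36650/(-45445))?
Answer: √817657010507/9089 ≈ 99.488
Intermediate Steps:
√(9897 - 36650/(-45445)) = √(9897 - 36650*(-1/45445)) = √(9897 + 7330/9089) = √(89961163/9089) = √817657010507/9089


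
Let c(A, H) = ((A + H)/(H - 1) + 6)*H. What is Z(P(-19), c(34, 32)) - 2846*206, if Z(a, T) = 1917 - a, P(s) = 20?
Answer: -584379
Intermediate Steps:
c(A, H) = H*(6 + (A + H)/(-1 + H)) (c(A, H) = ((A + H)/(-1 + H) + 6)*H = (6 + (A + H)/(-1 + H))*H = H*(6 + (A + H)/(-1 + H)))
Z(P(-19), c(34, 32)) - 2846*206 = (1917 - 1*20) - 2846*206 = (1917 - 20) - 586276 = 1897 - 586276 = -584379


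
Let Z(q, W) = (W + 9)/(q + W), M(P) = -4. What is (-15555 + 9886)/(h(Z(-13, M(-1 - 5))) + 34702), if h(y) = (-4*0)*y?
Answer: -5669/34702 ≈ -0.16336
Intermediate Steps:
Z(q, W) = (9 + W)/(W + q)
h(y) = 0 (h(y) = 0*y = 0)
(-15555 + 9886)/(h(Z(-13, M(-1 - 5))) + 34702) = (-15555 + 9886)/(0 + 34702) = -5669/34702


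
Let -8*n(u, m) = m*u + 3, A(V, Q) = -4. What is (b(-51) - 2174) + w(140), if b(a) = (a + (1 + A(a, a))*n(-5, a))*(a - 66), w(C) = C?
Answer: -29547/4 ≈ -7386.8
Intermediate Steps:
n(u, m) = -3/8 - m*u/8 (n(u, m) = -(m*u + 3)/8 = -(3 + m*u)/8 = -3/8 - m*u/8)
b(a) = (-66 + a)*(9/8 - 7*a/8) (b(a) = (a + (1 - 4)*(-3/8 - ⅛*a*(-5)))*(a - 66) = (a - 3*(-3/8 + 5*a/8))*(-66 + a) = (a + (9/8 - 15*a/8))*(-66 + a) = (9/8 - 7*a/8)*(-66 + a) = (-66 + a)*(9/8 - 7*a/8))
(b(-51) - 2174) + w(140) = ((-297/4 - 7/8*(-51)² + (471/8)*(-51)) - 2174) + 140 = ((-297/4 - 7/8*2601 - 24021/8) - 2174) + 140 = ((-297/4 - 18207/8 - 24021/8) - 2174) + 140 = (-21411/4 - 2174) + 140 = -30107/4 + 140 = -29547/4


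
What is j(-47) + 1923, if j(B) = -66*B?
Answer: 5025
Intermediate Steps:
j(-47) + 1923 = -66*(-47) + 1923 = 3102 + 1923 = 5025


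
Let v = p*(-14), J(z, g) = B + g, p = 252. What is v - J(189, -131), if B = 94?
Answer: -3491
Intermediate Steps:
J(z, g) = 94 + g
v = -3528 (v = 252*(-14) = -3528)
v - J(189, -131) = -3528 - (94 - 131) = -3528 - 1*(-37) = -3528 + 37 = -3491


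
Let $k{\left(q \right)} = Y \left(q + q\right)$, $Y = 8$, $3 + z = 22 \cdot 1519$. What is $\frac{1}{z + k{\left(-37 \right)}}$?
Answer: $\frac{1}{32823} \approx 3.0466 \cdot 10^{-5}$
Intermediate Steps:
$z = 33415$ ($z = -3 + 22 \cdot 1519 = -3 + 33418 = 33415$)
$k{\left(q \right)} = 16 q$ ($k{\left(q \right)} = 8 \left(q + q\right) = 8 \cdot 2 q = 16 q$)
$\frac{1}{z + k{\left(-37 \right)}} = \frac{1}{33415 + 16 \left(-37\right)} = \frac{1}{33415 - 592} = \frac{1}{32823}$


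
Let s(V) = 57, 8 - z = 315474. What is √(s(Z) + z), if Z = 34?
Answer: I*√315409 ≈ 561.61*I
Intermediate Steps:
z = -315466 (z = 8 - 1*315474 = 8 - 315474 = -315466)
√(s(Z) + z) = √(57 - 315466) = √(-315409) = I*√315409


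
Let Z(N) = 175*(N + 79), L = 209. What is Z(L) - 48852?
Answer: 1548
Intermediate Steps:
Z(N) = 13825 + 175*N (Z(N) = 175*(79 + N) = 13825 + 175*N)
Z(L) - 48852 = (13825 + 175*209) - 48852 = (13825 + 36575) - 48852 = 50400 - 48852 = 1548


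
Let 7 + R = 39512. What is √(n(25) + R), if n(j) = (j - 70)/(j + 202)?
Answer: √2035642930/227 ≈ 198.76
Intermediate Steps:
R = 39505 (R = -7 + 39512 = 39505)
n(j) = (-70 + j)/(202 + j)
√(n(25) + R) = √((-70 + 25)/(202 + 25) + 39505) = √(-45/227 + 39505) = √(8967590/227) = √2035642930/227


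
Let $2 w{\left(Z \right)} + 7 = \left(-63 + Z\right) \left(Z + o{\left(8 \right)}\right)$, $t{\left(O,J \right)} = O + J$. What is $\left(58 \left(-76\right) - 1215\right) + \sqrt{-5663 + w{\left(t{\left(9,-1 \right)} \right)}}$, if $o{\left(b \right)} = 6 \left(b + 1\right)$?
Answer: $-5623 + \frac{i \sqrt{29486}}{2} \approx -5623.0 + 85.857 i$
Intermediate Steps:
$o{\left(b \right)} = 6 + 6 b$ ($o{\left(b \right)} = 6 \left(1 + b\right) = 6 + 6 b$)
$t{\left(O,J \right)} = J + O$
$w{\left(Z \right)} = - \frac{7}{2} + \frac{\left(-63 + Z\right) \left(54 + Z\right)}{2}$ ($w{\left(Z \right)} = - \frac{7}{2} + \frac{\left(-63 + Z\right) \left(Z + \left(6 + 6 \cdot 8\right)\right)}{2} = - \frac{7}{2} + \frac{\left(-63 + Z\right) \left(Z + \left(6 + 48\right)\right)}{2} = - \frac{7}{2} + \frac{\left(-63 + Z\right) \left(Z + 54\right)}{2} = - \frac{7}{2} + \frac{\left(-63 + Z\right) \left(54 + Z\right)}{2}$)
$\left(58 \left(-76\right) - 1215\right) + \sqrt{-5663 + w{\left(t{\left(9,-1 \right)} \right)}} = \left(58 \left(-76\right) - 1215\right) + \sqrt{-5663 - \left(\frac{3409}{2} - \frac{\left(-1 + 9\right)^{2}}{2} + \frac{9 \left(-1 + 9\right)}{2}\right)} = \left(-4408 - 1215\right) + \sqrt{-5663 - \left(\frac{3481}{2} - 32\right)} = -5623 + \sqrt{-5663 - \frac{3417}{2}} = -5623 + \sqrt{- \frac{14743}{2}} = -5623 + \frac{i \sqrt{29486}}{2}$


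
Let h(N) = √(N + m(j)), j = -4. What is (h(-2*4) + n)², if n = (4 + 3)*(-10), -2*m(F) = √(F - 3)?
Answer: (140 - √2*√(-16 - I*√7))²/4 ≈ 4859.4 + 396.0*I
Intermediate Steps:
m(F) = -√(-3 + F)/2 (m(F) = -√(F - 3)/2 = -√(-3 + F)/2)
n = -70 (n = 7*(-10) = -70)
h(N) = √(N - I*√7/2) (h(N) = √(N - √(-3 - 4)/2) = √(N - I*√7/2))
(h(-2*4) + n)² = (√(4*(-2*4) - 2*I*√7)/2 - 70)² = (√(4*(-8) - 2*I*√7)/2 - 70)² = (√(-32 - 2*I*√7)/2 - 70)² = (-70 + √(-32 - 2*I*√7)/2)²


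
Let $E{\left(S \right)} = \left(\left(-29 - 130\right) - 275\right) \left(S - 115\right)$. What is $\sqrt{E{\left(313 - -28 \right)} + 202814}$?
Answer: $\sqrt{104730} \approx 323.62$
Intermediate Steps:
$E{\left(S \right)} = 49910 - 434 S$ ($E{\left(S \right)} = \left(-159 - 275\right) \left(-115 + S\right) = - 434 \left(-115 + S\right) = 49910 - 434 S$)
$\sqrt{E{\left(313 - -28 \right)} + 202814} = \sqrt{\left(49910 - 434 \left(313 - -28\right)\right) + 202814} = \sqrt{\left(49910 - 434 \left(313 + 28\right)\right) + 202814} = \sqrt{\left(49910 - 147994\right) + 202814} = \sqrt{-98084 + 202814} = \sqrt{104730}$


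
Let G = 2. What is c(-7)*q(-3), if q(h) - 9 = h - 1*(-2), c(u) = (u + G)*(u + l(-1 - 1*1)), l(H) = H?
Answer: 360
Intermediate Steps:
c(u) = (-2 + u)*(2 + u) (c(u) = (u + 2)*(u + (-1 - 1*1)) = (2 + u)*(u + (-1 - 1)) = (2 + u)*(u - 2) = (2 + u)*(-2 + u) = (-2 + u)*(2 + u))
q(h) = 11 + h (q(h) = 9 + (h - 1*(-2)) = 9 + (h + 2) = 9 + (2 + h) = 11 + h)
c(-7)*q(-3) = (-4 + (-7)²)*(11 - 3) = (-4 + 49)*8 = 45*8 = 360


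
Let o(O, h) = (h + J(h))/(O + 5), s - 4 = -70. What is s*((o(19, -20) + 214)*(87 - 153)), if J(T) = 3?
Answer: 1858197/2 ≈ 9.2910e+5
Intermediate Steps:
s = -66 (s = 4 - 70 = -66)
o(O, h) = (3 + h)/(5 + O) (o(O, h) = (h + 3)/(O + 5) = (3 + h)/(5 + O))
s*((o(19, -20) + 214)*(87 - 153)) = -66*((3 - 20)/(5 + 19) + 214)*(87 - 153) = -66*(-17/24 + 214)*(-66) = -56309*(-66)/4 = -66*(-56309/4) = 1858197/2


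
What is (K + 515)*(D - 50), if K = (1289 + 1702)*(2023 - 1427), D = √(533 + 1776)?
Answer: -89157550 + 1783151*√2309 ≈ -3.4735e+6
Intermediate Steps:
D = √2309 ≈ 48.052
K = 1782636 (K = 2991*596 = 1782636)
(K + 515)*(D - 50) = (1782636 + 515)*(√2309 - 50) = 1783151*(-50 + √2309) = -89157550 + 1783151*√2309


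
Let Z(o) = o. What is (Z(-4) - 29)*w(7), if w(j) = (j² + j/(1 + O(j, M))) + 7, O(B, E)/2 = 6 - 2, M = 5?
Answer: -5621/3 ≈ -1873.7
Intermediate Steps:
O(B, E) = 8 (O(B, E) = 2*(6 - 2) = 2*4 = 8)
w(j) = 7 + j² + j/9 (w(j) = (j² + j/(1 + 8)) + 7 = (j² + j/9) + 7 = 7 + j² + j/9)
(Z(-4) - 29)*w(7) = (-4 - 29)*(7 + 7² + (⅑)*7) = -33*(7 + 49 + 7/9) = -33*511/9 = -5621/3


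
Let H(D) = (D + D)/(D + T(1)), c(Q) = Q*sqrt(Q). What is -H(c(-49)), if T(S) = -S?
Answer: -117649/58825 - 343*I/58825 ≈ -2.0 - 0.0058309*I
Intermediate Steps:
c(Q) = Q**(3/2)
H(D) = 2*D/(-1 + D) (H(D) = (D + D)/(D - 1*1) = (2*D)/(D - 1) = (2*D)/(-1 + D) = 2*D/(-1 + D))
-H(c(-49)) = -2*(-49)**(3/2)/(-1 + (-49)**(3/2)) = -2*(-343*I)/(-1 - 343*I) = -2*(-343*I)*(-1 + 343*I)/117650 = -(-343)*I*(-1 + 343*I)/58825 = 343*I*(-1 + 343*I)/58825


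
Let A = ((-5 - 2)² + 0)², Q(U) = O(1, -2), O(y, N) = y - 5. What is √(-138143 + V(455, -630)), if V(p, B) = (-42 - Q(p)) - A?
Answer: I*√140582 ≈ 374.94*I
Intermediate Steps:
O(y, N) = -5 + y
Q(U) = -4 (Q(U) = -5 + 1 = -4)
A = 2401 (A = ((-7)² + 0)² = (49 + 0)² = 49² = 2401)
V(p, B) = -2439 (V(p, B) = (-42 - 1*(-4)) - 1*2401 = (-42 + 4) - 2401 = -38 - 2401 = -2439)
√(-138143 + V(455, -630)) = √(-138143 - 2439) = √(-140582) = I*√140582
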